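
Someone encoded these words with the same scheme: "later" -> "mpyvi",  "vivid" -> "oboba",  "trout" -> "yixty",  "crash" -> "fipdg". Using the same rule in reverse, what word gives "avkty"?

l(11)→m(12) and a(0)→p(15) fit y≡21x+15 (mod 26); the inverse of 21 mod 26 is 5. Treating letters as 0–25, the rule is x ↦ 21x + 15 (mod 26).
Undoing it on avkty: a(0)→5·(0−15)≡3=d; v(21)→5·(21−15)≡4=e; k(10)→5·(10−15)≡1=b; t(19)→5·(19−15)≡20=u; y(24)→5·(24−15)≡19=t (all mod 26).

debut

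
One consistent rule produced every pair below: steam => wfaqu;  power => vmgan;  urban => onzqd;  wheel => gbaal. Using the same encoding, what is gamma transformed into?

s(18)→w(22) and t(19)→f(5) fit y≡9x+16 (mod 26); the inverse of 9 mod 26 is 3. Treating letters as 0–25, the rule is x ↦ 9x + 16 (mod 26).
On gamma: g(6)→9·6+16≡18=s; a(0)→9·0+16≡16=q; m(12)→9·12+16≡20=u; m(12)→9·12+16≡20=u; a(0)→9·0+16≡16=q (all mod 26).

squuq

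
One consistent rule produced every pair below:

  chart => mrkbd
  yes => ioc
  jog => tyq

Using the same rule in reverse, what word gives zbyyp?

proof

Compare letters: c→m is +10, h→r is +10, a→k is +10 — a constant shift. Every letter moves 10 places later in the alphabet, wrapping around z→a.
Reversing it on zbyyp: z−10=p, b−10=r, y−10=o, y−10=o, p−10=f.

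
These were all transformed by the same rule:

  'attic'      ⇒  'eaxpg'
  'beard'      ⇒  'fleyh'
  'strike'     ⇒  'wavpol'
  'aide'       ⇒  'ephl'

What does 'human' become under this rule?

lbqhr

Shifts by position in attic: pos 0: a→e (+4), pos 1: t→a (+7), pos 2: t→x (+4), pos 3: i→p (+7) — repeating every 2. It's a Vigenère-style cipher with numeric key [4,7]: position i shifts by key[i mod 2].
Applying it to human: h+4=l, u+7=b, m+4=q, a+7=h, n+4=r.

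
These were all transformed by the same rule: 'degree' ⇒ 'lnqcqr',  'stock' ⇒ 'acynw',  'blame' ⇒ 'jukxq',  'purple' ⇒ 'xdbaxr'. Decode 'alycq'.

In degree: d→l is +8, e→n is +9, g→q is +10, r→c is +11 — the shift increases by 1 each position. Letter i (0-indexed) is shifted by i+8, so successive shifts are 8, 9, 10, ….
Decoding alycq: a−8=s, l−9=c, y−10=o, c−11=r, q−12=e.

score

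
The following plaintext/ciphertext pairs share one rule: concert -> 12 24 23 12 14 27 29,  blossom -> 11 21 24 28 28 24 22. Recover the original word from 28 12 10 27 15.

The number is (letter's place in the alphabet, a=1) + 9.
Decoding 28 12 10 27 15: 28→(28−9)÷1=19=s, 12→(12−9)÷1=3=c, 10→(10−9)÷1=1=a, 27→(27−9)÷1=18=r, 15→(15−9)÷1=6=f.

scarf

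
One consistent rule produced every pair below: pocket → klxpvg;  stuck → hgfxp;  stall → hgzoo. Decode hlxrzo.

Letters are reflected about the middle of the alphabet (position → 25−position): Atbash.
Reversing it on hlxrzo: h↔s, l↔o, x↔c, r↔i, z↔a, o↔l.

social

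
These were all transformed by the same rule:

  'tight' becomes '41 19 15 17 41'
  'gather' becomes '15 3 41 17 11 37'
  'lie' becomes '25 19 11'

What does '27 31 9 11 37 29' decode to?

t(#20)→41 and i(#9)→19: differences scale by 2, so n = 2·pos + 1. The formula is n = 2×(alphabet index, a=1) + 1.
Decoding 27 31 9 11 37 29: 27→(27−1)÷2=13=m, 31→(31−1)÷2=15=o, 9→(9−1)÷2=4=d, 11→(11−1)÷2=5=e, 37→(37−1)÷2=18=r, 29→(29−1)÷2=14=n.

modern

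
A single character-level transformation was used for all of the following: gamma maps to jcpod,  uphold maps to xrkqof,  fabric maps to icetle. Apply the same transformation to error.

htuqu

It's a Vigenère-style cipher with numeric key [3,2]: position i shifts by key[i mod 2].
For error: e+3=h, r+2=t, r+3=u, o+2=q, r+3=u.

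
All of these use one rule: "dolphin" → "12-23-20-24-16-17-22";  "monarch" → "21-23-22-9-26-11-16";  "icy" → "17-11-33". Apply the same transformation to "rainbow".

d is letter #4 and maps to 12: an offset of 8. Each letter is replaced by its alphabet position (a=1..z=26) + 8.
For rainbow: r=18→26, a=1→9, i=9→17, n=14→22, b=2→10, o=15→23, w=23→31.

26-9-17-22-10-23-31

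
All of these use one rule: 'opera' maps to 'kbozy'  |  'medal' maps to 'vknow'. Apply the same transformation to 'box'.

hyl

The output letters match the input read backwards, each shifted +10: opera reversed is arepo. Two steps: reverse the string, then apply a Caesar shift of +10.
Applying it to box: reverse → xob; then shift: x+10=h, o+10=y, b+10=l.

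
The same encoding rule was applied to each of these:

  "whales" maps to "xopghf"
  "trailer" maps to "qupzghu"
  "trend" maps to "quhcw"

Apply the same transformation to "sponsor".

fyncfnu

w(22)→x(23) and h(7)→o(14) fit y≡11x+15 (mod 26); the inverse of 11 mod 26 is 19. This is an affine cipher: with a=0,…,z=25, each position x becomes (11x+15) mod 26.
Applying it to sponsor: s(18)→11·18+15≡5=f; p(15)→11·15+15≡24=y; o(14)→11·14+15≡13=n; n(13)→11·13+15≡2=c; s(18)→11·18+15≡5=f; o(14)→11·14+15≡13=n; r(17)→11·17+15≡20=u (all mod 26).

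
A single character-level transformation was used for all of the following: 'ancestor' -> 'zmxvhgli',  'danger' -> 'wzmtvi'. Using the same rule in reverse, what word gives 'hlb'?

This is the alphabet-reversal cipher (Atbash): a becomes z, b becomes y, etc.
Decoding hlb: h↔s, l↔o, b↔y.

soy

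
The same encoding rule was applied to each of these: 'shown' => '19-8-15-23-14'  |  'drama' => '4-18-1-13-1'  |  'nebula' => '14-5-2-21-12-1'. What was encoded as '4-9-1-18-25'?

s is letter #19 and maps to 19: an offset of 0. Each letter is replaced by its alphabet position (a=1, b=2, …, z=26).
Reversing it on 4-9-1-18-25: 4=d, 9=i, 1=a, 18=r, 25=y.

diary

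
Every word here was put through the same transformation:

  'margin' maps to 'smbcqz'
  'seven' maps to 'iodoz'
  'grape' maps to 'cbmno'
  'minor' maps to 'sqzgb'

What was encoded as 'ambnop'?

This is an affine cipher: with a=0,…,z=25, each position x becomes (7x+12) mod 26.
Undoing it on ambnop: a(0)→15·(0−12)≡2=c; m(12)→15·(12−12)≡0=a; b(1)→15·(1−12)≡17=r; n(13)→15·(13−12)≡15=p; o(14)→15·(14−12)≡4=e; p(15)→15·(15−12)≡19=t (all mod 26).

carpet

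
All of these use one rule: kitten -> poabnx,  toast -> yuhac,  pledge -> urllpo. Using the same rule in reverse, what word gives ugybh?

In kitten: k→p is +5, i→o is +6, t→a is +7, t→b is +8 — the shift increases by 1 each position. Each letter shifts forward by (position + 5), i.e. 5, 6, 7, … — the shift grows by one for each successive letter.
Decoding ugybh: u−5=p, g−6=a, y−7=r, b−8=t, h−9=y.

party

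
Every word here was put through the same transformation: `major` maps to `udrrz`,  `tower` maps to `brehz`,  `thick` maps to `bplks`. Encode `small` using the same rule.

The shift depends on letter class: consonant m→u is +8, but vowel a→d is +3. The rule splits by letter class: vowels +3, consonants +8.
For small: s(cons)+8=a, m(cons)+8=u, a(vowel)+3=d, l(cons)+8=t, l(cons)+8=t.

audtt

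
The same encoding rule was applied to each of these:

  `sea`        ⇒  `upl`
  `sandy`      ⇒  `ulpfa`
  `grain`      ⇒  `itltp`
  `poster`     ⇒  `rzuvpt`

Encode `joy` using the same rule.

The shift depends on letter class: consonant s→u is +2, but vowel e→p is +11. Vowels shift forward by 11 and consonants shift forward by 2.
For joy: j(cons)+2=l, o(vowel)+11=z, y(cons)+2=a.

lza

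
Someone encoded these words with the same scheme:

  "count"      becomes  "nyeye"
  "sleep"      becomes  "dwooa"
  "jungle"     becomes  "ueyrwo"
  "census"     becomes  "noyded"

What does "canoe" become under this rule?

Two shifts are in play — +10 for a/e/i/o/u, +11 for every other letter.
For canoe: c(cons)+11=n, a(vowel)+10=k, n(cons)+11=y, o(vowel)+10=y, e(vowel)+10=o.

nkyyo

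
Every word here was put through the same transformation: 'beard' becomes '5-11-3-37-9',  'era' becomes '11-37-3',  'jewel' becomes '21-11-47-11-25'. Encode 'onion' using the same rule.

The formula is n = 2×(alphabet index, a=1) + 1.
On onion: o=15→31, n=14→29, i=9→19, o=15→31, n=14→29.

31-29-19-31-29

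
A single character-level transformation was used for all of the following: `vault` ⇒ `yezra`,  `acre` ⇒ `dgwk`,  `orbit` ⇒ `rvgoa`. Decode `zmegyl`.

wizard

In vault: v→y is +3, a→e is +4, u→z is +5, l→r is +6 — the shift increases by 1 each position. The shift increases by 1 at each position, starting from +3: 3, 4, 5, ….
Decoding zmegyl: z−3=w, m−4=i, e−5=z, g−6=a, y−7=r, l−8=d.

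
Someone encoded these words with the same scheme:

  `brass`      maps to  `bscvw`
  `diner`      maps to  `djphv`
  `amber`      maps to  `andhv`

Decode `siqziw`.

shower

In brass: b→b is +0, r→s is +1, a→c is +2, s→v is +3 — the shift increases by 1 each position. The shift increases by 1 at each position, starting from +0: 0, 1, 2, ….
Reversing it on siqziw: s−0=s, i−1=h, q−2=o, z−3=w, i−4=e, w−5=r.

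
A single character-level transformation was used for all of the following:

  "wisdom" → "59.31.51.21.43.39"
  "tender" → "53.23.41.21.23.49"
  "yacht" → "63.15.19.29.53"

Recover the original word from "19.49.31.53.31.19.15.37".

w(#23)→59 and i(#9)→31: differences scale by 2, so n = 2·pos + 13. The formula is n = 2×(alphabet index, a=1) + 13.
Reversing it on 19.49.31.53.31.19.15.37: 19→(19−13)÷2=3=c, 49→(49−13)÷2=18=r, 31→(31−13)÷2=9=i, 53→(53−13)÷2=20=t, 31→(31−13)÷2=9=i, 19→(19−13)÷2=3=c, 15→(15−13)÷2=1=a, 37→(37−13)÷2=12=l.

critical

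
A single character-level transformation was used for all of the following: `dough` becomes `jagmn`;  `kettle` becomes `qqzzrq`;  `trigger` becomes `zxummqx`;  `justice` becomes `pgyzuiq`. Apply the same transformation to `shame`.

ynmsq

The shift depends on letter class: consonant d→j is +6, but vowel o→a is +12. Vowels shift forward by 12 and consonants shift forward by 6.
Applying it to shame: s(cons)+6=y, h(cons)+6=n, a(vowel)+12=m, m(cons)+6=s, e(vowel)+12=q.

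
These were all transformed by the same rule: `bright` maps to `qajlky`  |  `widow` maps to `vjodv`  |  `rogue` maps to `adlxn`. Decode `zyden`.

stone

b(1)→q(16) and r(17)→a(0) fit y≡25x+17 (mod 26); the inverse of 25 mod 26 is 25. This is an affine cipher: with a=0,…,z=25, each position x becomes (25x+17) mod 26.
Undoing it on zyden: z(25)→25·(25−17)≡18=s; y(24)→25·(24−17)≡19=t; d(3)→25·(3−17)≡14=o; e(4)→25·(4−17)≡13=n; n(13)→25·(13−17)≡4=e (all mod 26).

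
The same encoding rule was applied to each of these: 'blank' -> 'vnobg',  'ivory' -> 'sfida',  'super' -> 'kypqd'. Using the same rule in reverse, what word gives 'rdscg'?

b(1)→v(21) and l(11)→n(13) fit y≡7x+14 (mod 26); the inverse of 7 mod 26 is 15. Treating letters as 0–25, the rule is x ↦ 7x + 14 (mod 26).
Reversing it on rdscg: r(17)→15·(17−14)≡19=t; d(3)→15·(3−14)≡17=r; s(18)→15·(18−14)≡8=i; c(2)→15·(2−14)≡2=c; g(6)→15·(6−14)≡10=k (all mod 26).

trick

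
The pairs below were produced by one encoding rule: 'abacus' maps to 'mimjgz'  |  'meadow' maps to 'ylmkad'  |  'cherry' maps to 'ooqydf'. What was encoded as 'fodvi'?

It's a Vigenère-style cipher with numeric key [12,7]: position i shifts by key[i mod 2].
Decoding fodvi: f−12=t, o−7=h, d−12=r, v−7=o, i−12=w.

throw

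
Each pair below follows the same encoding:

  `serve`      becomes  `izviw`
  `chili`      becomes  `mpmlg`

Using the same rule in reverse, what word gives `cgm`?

The output letters match the input read backwards, each shifted +4: serve reversed is evres. The word is reversed, then every letter is shifted forward by 4.
Undoing it on cgm: shift back: c−4=y, g−4=c, m−4=i → yci; then reverse → icy.

icy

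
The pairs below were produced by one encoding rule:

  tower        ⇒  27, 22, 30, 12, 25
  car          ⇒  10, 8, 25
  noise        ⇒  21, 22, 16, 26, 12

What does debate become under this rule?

11, 12, 9, 8, 27, 12

t is letter #20 and maps to 27: an offset of 7. The number is (letter's place in the alphabet, a=1) + 7.
On debate: d=4→11, e=5→12, b=2→9, a=1→8, t=20→27, e=5→12.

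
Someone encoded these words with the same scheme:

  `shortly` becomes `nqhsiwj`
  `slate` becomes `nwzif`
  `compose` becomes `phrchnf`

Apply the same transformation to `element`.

fwfrfmi

Treating letters as 0–25, the rule is x ↦ 21x + 25 (mod 26).
For element: e(4)→21·4+25≡5=f; l(11)→21·11+25≡22=w; e(4)→21·4+25≡5=f; m(12)→21·12+25≡17=r; e(4)→21·4+25≡5=f; n(13)→21·13+25≡12=m; t(19)→21·19+25≡8=i (all mod 26).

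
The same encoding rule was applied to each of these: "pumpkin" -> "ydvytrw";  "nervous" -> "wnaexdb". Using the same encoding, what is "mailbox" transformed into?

Compare letters: p→y is +9, u→d is +9, m→v is +9 — a constant shift. Every letter moves 9 places later in the alphabet, wrapping around z→a.
Applying it to mailbox: m+9=v, a+9=j, i+9=r, l+9=u, b+9=k, o+9=x, x+9=g.

vjrukxg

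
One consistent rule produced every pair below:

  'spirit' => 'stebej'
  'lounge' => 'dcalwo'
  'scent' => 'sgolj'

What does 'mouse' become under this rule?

ucaso

s(18)→s(18) and p(15)→t(19) fit y≡17x+24 (mod 26); the inverse of 17 mod 26 is 23. This is an affine cipher: with a=0,…,z=25, each position x becomes (17x+24) mod 26.
Applying it to mouse: m(12)→17·12+24≡20=u; o(14)→17·14+24≡2=c; u(20)→17·20+24≡0=a; s(18)→17·18+24≡18=s; e(4)→17·4+24≡14=o (all mod 26).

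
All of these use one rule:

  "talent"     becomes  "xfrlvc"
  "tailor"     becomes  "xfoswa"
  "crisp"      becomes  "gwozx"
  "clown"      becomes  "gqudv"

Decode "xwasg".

Each letter shifts forward by (position + 4), i.e. 4, 5, 6, … — the shift grows by one for each successive letter.
Reversing it on xwasg: x−4=t, w−5=r, a−6=u, s−7=l, g−8=y.

truly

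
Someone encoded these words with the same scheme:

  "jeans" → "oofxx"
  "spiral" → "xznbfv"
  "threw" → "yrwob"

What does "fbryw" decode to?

armor

Shifts by position in jeans: pos 0: j→o (+5), pos 1: e→o (+10), pos 2: a→f (+5), pos 3: n→x (+10) — repeating every 2. A repeating key of period 2 is used — shifts +5, +10 over and over.
Undoing it on fbryw: f−5=a, b−10=r, r−5=m, y−10=o, w−5=r.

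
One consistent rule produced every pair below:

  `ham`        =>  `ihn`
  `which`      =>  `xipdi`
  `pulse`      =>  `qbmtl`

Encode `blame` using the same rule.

cmhnl

The shift depends on letter class: consonant h→i is +1, but vowel a→h is +7. Two shifts are in play — +7 for a/e/i/o/u, +1 for every other letter.
Applying it to blame: b(cons)+1=c, l(cons)+1=m, a(vowel)+7=h, m(cons)+1=n, e(vowel)+7=l.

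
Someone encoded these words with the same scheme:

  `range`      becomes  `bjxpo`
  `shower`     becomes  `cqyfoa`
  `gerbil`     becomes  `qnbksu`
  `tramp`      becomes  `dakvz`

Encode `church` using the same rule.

Shifts by position in range: pos 0: r→b (+10), pos 1: a→j (+9), pos 2: n→x (+10), pos 3: g→p (+9) — repeating every 2. A repeating key of period 2 is used — shifts +10, +9 over and over.
Applying it to church: c+10=m, h+9=q, u+10=e, r+9=a, c+10=m, h+9=q.

mqeamq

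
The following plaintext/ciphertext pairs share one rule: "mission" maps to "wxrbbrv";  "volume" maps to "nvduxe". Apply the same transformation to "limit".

crvru

The output letters match the input read backwards, each shifted +9: mission reversed is noissim. Two steps: reverse the string, then apply a Caesar shift of +9.
Applying it to limit: reverse → timil; then shift: t+9=c, i+9=r, m+9=v, i+9=r, l+9=u.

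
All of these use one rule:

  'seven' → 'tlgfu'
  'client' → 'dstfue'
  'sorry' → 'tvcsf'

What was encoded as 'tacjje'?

strict

The shifts repeat in a cycle of length 3: positions 0,1,… shift by +1, +7, +11, then the pattern repeats.
Decoding tacjje: t−1=s, a−7=t, c−11=r, j−1=i, j−7=c, e−11=t.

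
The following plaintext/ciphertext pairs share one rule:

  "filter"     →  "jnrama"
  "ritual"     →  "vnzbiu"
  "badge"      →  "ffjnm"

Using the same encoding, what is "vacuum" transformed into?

In filter: f→j is +4, i→n is +5, l→r is +6, t→a is +7 — the shift increases by 1 each position. Letter i (0-indexed) is shifted by i+4, so successive shifts are 4, 5, 6, ….
On vacuum: v+4=z, a+5=f, c+6=i, u+7=b, u+8=c, m+9=v.

zfibcv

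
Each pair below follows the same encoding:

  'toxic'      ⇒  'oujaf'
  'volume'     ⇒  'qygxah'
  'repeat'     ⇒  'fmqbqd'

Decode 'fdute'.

Two steps: reverse the string, then apply a Caesar shift of +12.
Decoding fdute: shift back: f−12=t, d−12=r, u−12=i, t−12=h, e−12=s → trihs; then reverse → shirt.

shirt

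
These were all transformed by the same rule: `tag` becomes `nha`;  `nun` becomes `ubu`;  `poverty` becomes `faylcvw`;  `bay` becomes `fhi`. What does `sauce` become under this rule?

The output letters match the input read backwards, each shifted +7: tag reversed is gat. Two steps: reverse the string, then apply a Caesar shift of +7.
On sauce: reverse → ecuas; then shift: e+7=l, c+7=j, u+7=b, a+7=h, s+7=z.

ljbhz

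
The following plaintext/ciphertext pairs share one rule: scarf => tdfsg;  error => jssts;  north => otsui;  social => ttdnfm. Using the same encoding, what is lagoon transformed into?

The shift depends on letter class: consonant s→t is +1, but vowel a→f is +5. The rule splits by letter class: vowels +5, consonants +1.
Applying it to lagoon: l(cons)+1=m, a(vowel)+5=f, g(cons)+1=h, o(vowel)+5=t, o(vowel)+5=t, n(cons)+1=o.

mfhtto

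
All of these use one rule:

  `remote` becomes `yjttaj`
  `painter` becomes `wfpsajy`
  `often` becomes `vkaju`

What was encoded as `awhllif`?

tragedy

A repeating key of period 2 is used — shifts +7, +5 over and over.
Undoing it on awhllif: a−7=t, w−5=r, h−7=a, l−5=g, l−7=e, i−5=d, f−7=y.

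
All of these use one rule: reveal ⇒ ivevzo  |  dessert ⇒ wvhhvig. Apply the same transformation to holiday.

Each pair mirrors across the alphabet (r↔i, e↔v, v↔e): positions sum to 25. Letters are reflected about the middle of the alphabet (position → 25−position): Atbash.
Applying it to holiday: h↔s, o↔l, l↔o, i↔r, d↔w, a↔z, y↔b.

slorwzb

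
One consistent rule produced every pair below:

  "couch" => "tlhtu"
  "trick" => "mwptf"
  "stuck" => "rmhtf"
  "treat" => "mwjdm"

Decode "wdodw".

c(2)→t(19) and o(14)→l(11) fit y≡21x+3 (mod 26); the inverse of 21 mod 26 is 5. This is an affine cipher: with a=0,…,z=25, each position x becomes (21x+3) mod 26.
Undoing it on wdodw: w(22)→5·(22−3)≡17=r; d(3)→5·(3−3)≡0=a; o(14)→5·(14−3)≡3=d; d(3)→5·(3−3)≡0=a; w(22)→5·(22−3)≡17=r (all mod 26).

radar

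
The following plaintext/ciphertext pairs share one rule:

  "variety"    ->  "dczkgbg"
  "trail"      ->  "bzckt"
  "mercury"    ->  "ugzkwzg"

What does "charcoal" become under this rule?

The shift depends on letter class: consonant v→d is +8, but vowel a→c is +2. Vowels shift forward by 2 and consonants shift forward by 8.
For charcoal: c(cons)+8=k, h(cons)+8=p, a(vowel)+2=c, r(cons)+8=z, c(cons)+8=k, o(vowel)+2=q, a(vowel)+2=c, l(cons)+8=t.

kpczkqct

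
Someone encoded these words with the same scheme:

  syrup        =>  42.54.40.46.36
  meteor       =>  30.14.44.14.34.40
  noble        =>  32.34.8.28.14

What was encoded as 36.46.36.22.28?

With a=1..z=26, the number is 2·pos + 4.
Reversing it on 36.46.36.22.28: 36→(36−4)÷2=16=p, 46→(46−4)÷2=21=u, 36→(36−4)÷2=16=p, 22→(22−4)÷2=9=i, 28→(28−4)÷2=12=l.

pupil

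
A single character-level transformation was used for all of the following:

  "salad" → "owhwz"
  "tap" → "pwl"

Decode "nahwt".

relax

Compare letters: s→o is +22, a→w is +22, l→h is +22 — a constant shift. It's a constant shift of +22 (ROT22).
Reversing it on nahwt: n−22=r, a−22=e, h−22=l, w−22=a, t−22=x.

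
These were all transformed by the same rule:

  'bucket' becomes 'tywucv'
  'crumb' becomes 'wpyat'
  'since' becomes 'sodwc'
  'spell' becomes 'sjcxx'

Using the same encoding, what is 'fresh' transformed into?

fpcsl

Each letter's alphabet position (a=0..z=25) is mapped through 3·x+16 mod 26 — an affine cipher.
Applying it to fresh: f(5)→3·5+16≡5=f; r(17)→3·17+16≡15=p; e(4)→3·4+16≡2=c; s(18)→3·18+16≡18=s; h(7)→3·7+16≡11=l (all mod 26).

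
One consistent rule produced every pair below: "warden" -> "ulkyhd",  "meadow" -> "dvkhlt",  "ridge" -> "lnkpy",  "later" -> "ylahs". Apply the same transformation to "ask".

The output letters match the input read backwards, each shifted +7: warden reversed is nedraw. The word is reversed, then every letter is shifted forward by 7.
Applying it to ask: reverse → ksa; then shift: k+7=r, s+7=z, a+7=h.

rzh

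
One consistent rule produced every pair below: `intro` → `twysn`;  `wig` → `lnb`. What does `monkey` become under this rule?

djpstr

The word is reversed, then every letter is shifted forward by 5.
Applying it to monkey: reverse → yeknom; then shift: y+5=d, e+5=j, k+5=p, n+5=s, o+5=t, m+5=r.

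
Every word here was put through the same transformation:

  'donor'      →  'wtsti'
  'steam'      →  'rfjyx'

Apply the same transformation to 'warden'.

The word is reversed, then every letter is shifted forward by 5.
Applying it to warden: reverse → nedraw; then shift: n+5=s, e+5=j, d+5=i, r+5=w, a+5=f, w+5=b.

sjiwfb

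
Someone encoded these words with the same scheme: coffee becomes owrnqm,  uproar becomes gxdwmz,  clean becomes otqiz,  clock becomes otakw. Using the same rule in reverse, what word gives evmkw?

Shifts by position in coffee: pos 0: c→o (+12), pos 1: o→w (+8), pos 2: f→r (+12), pos 3: f→n (+8) — repeating every 2. The shifts repeat in a cycle of length 2: positions 0,1,… shift by +12, +8, then the pattern repeats.
Decoding evmkw: e−12=s, v−8=n, m−12=a, k−8=c, w−12=k.

snack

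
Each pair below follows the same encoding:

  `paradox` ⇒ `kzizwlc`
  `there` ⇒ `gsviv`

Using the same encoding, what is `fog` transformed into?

Each letter is replaced by its mirror in the alphabet: a↔z, b↔y, c↔x, and so on (the Atbash cipher).
Applying it to fog: f↔u, o↔l, g↔t.

ult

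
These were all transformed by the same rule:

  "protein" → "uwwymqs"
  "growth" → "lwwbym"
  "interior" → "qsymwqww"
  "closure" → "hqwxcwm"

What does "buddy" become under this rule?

gciid

The shift depends on letter class: consonant p→u is +5, but vowel o→w is +8. Vowels shift forward by 8 and consonants shift forward by 5.
For buddy: b(cons)+5=g, u(vowel)+8=c, d(cons)+5=i, d(cons)+5=i, y(cons)+5=d.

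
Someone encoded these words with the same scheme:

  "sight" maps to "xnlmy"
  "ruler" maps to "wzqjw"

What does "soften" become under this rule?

xtkyjs

Every letter moves 5 places later in the alphabet, wrapping around z→a.
On soften: s+5=x, o+5=t, f+5=k, t+5=y, e+5=j, n+5=s.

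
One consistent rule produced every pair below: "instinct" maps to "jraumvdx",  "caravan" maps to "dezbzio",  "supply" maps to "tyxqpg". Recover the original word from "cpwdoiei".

A repeating key of period 3 is used — shifts +1, +4, +8 over and over.
Undoing it on cpwdoiei: c−1=b, p−4=l, w−8=o, d−1=c, o−4=k, i−8=a, e−1=d, i−4=e.

blockade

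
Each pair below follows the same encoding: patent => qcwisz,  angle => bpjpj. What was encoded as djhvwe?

In patent: p→q is +1, a→c is +2, t→w is +3, e→i is +4 — the shift increases by 1 each position. Each letter shifts forward by (position + 1), i.e. 1, 2, 3, … — the shift grows by one for each successive letter.
Decoding djhvwe: d−1=c, j−2=h, h−3=e, v−4=r, w−5=r, e−6=y.

cherry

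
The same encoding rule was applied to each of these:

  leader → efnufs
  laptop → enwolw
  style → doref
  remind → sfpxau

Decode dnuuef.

l(11)→e(4) and e(4)→f(5) fit y≡11x+13 (mod 26); the inverse of 11 mod 26 is 19. This is an affine cipher: with a=0,…,z=25, each position x becomes (11x+13) mod 26.
Reversing it on dnuuef: d(3)→19·(3−13)≡18=s; n(13)→19·(13−13)≡0=a; u(20)→19·(20−13)≡3=d; u(20)→19·(20−13)≡3=d; e(4)→19·(4−13)≡11=l; f(5)→19·(5−13)≡4=e (all mod 26).

saddle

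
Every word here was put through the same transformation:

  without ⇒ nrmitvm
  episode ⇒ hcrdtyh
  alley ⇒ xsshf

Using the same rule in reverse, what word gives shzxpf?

legacy

Treating letters as 0–25, the rule is x ↦ 9x + 23 (mod 26).
Decoding shzxpf: s(18)→3·(18−23)≡11=l; h(7)→3·(7−23)≡4=e; z(25)→3·(25−23)≡6=g; x(23)→3·(23−23)≡0=a; p(15)→3·(15−23)≡2=c; f(5)→3·(5−23)≡24=y (all mod 26).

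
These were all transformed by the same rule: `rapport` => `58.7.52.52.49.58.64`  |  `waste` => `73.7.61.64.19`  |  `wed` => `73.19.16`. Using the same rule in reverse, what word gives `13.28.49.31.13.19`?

choice

With a=1..z=26, the number is 3·pos + 4.
Undoing it on 13.28.49.31.13.19: 13→(13−4)÷3=3=c, 28→(28−4)÷3=8=h, 49→(49−4)÷3=15=o, 31→(31−4)÷3=9=i, 13→(13−4)÷3=3=c, 19→(19−4)÷3=5=e.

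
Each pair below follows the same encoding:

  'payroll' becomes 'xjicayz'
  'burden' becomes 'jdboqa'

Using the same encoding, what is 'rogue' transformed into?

In payroll: p→x is +8, a→j is +9, y→i is +10, r→c is +11 — the shift increases by 1 each position. Each letter shifts forward by (position + 8), i.e. 8, 9, 10, … — the shift grows by one for each successive letter.
For rogue: r+8=z, o+9=x, g+10=q, u+11=f, e+12=q.

zxqfq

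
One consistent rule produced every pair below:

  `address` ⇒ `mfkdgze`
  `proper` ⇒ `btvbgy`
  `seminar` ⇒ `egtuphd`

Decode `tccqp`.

The shifts repeat in a cycle of length 3: positions 0,1,… shift by +12, +2, +7, then the pattern repeats.
Reversing it on tccqp: t−12=h, c−2=a, c−7=v, q−12=e, p−2=n.

haven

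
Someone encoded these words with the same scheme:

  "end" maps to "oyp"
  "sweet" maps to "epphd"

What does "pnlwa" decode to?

place

The output letters match the input read backwards, each shifted +11: end reversed is dne. Two steps: reverse the string, then apply a Caesar shift of +11.
Undoing it on pnlwa: shift back: p−11=e, n−11=c, l−11=a, w−11=l, a−11=p → ecalp; then reverse → place.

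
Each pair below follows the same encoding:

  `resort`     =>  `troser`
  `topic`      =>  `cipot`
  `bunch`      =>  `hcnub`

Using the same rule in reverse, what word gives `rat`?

The output letters match the input read backwards: resort reversed is troser. It's just the letters in reverse order.
Reversing it on rat: then reverse → tar.

tar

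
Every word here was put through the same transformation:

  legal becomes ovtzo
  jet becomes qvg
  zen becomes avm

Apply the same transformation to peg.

kvt

Each pair mirrors across the alphabet (l↔o, e↔v, g↔t): positions sum to 25. Letters are reflected about the middle of the alphabet (position → 25−position): Atbash.
On peg: p↔k, e↔v, g↔t.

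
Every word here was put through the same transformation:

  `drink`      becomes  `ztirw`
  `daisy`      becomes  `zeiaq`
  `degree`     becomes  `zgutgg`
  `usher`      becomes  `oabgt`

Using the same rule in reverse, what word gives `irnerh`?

d(3)→z(25) and r(17)→t(19) fit y≡7x+4 (mod 26); the inverse of 7 mod 26 is 15. This is an affine cipher: with a=0,…,z=25, each position x becomes (7x+4) mod 26.
Decoding irnerh: i(8)→15·(8−4)≡8=i; r(17)→15·(17−4)≡13=n; n(13)→15·(13−4)≡5=f; e(4)→15·(4−4)≡0=a; r(17)→15·(17−4)≡13=n; h(7)→15·(7−4)≡19=t (all mod 26).

infant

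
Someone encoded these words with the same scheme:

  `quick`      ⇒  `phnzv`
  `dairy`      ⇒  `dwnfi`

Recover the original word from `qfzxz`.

usual

The output letters match the input read backwards, each shifted +5: quick reversed is kciuq. Read the word backwards and shift each letter +5.
Undoing it on qfzxz: shift back: q−5=l, f−5=a, z−5=u, x−5=s, z−5=u → lausu; then reverse → usual.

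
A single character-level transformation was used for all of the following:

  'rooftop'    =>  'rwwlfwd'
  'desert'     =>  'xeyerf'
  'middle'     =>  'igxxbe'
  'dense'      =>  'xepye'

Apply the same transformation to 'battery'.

jcffero

Treating letters as 0–25, the rule is x ↦ 7x + 2 (mod 26).
For battery: b(1)→7·1+2≡9=j; a(0)→7·0+2≡2=c; t(19)→7·19+2≡5=f; t(19)→7·19+2≡5=f; e(4)→7·4+2≡4=e; r(17)→7·17+2≡17=r; y(24)→7·24+2≡14=o (all mod 26).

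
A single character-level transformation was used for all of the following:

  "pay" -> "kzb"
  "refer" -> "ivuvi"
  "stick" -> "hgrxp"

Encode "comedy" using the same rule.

xlnvwb

Each pair mirrors across the alphabet (p↔k, a↔z, y↔b): positions sum to 25. Each letter is replaced by its mirror in the alphabet: a↔z, b↔y, c↔x, and so on (the Atbash cipher).
On comedy: c↔x, o↔l, m↔n, e↔v, d↔w, y↔b.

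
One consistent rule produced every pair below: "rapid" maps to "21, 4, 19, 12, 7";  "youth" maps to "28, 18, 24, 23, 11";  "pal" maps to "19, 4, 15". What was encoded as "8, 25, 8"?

eve

r is letter #18 and maps to 21: an offset of 3. Each letter is replaced by its alphabet position (a=1..z=26) + 3.
Reversing it on 8, 25, 8: 8→(8−3)÷1=5=e, 25→(25−3)÷1=22=v, 8→(8−3)÷1=5=e.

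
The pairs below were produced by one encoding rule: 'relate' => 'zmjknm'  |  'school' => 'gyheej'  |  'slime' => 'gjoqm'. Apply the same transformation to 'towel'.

neimj

Treating letters as 0–25, the rule is x ↦ 7x + 10 (mod 26).
Applying it to towel: t(19)→7·19+10≡13=n; o(14)→7·14+10≡4=e; w(22)→7·22+10≡8=i; e(4)→7·4+10≡12=m; l(11)→7·11+10≡9=j (all mod 26).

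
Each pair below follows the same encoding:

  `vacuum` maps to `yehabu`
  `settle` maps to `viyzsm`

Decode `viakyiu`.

several

Each letter shifts forward by (position + 3), i.e. 3, 4, 5, … — the shift grows by one for each successive letter.
Undoing it on viakyiu: v−3=s, i−4=e, a−5=v, k−6=e, y−7=r, i−8=a, u−9=l.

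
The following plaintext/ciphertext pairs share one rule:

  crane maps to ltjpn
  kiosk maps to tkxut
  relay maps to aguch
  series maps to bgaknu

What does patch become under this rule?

Shifts by position in crane: pos 0: c→l (+9), pos 1: r→t (+2), pos 2: a→j (+9), pos 3: n→p (+2) — repeating every 2. A repeating key of period 2 is used — shifts +9, +2 over and over.
Applying it to patch: p+9=y, a+2=c, t+9=c, c+2=e, h+9=q.

ycceq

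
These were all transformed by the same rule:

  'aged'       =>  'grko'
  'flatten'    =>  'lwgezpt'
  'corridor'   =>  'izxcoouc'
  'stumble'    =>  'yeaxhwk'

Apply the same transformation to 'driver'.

Shifts by position in aged: pos 0: a→g (+6), pos 1: g→r (+11), pos 2: e→k (+6), pos 3: d→o (+11) — repeating every 2. A repeating key of period 2 is used — shifts +6, +11 over and over.
For driver: d+6=j, r+11=c, i+6=o, v+11=g, e+6=k, r+11=c.

jcogkc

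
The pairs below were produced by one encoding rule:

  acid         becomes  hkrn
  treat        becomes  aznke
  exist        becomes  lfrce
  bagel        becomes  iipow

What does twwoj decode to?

In acid: a→h is +7, c→k is +8, i→r is +9, d→n is +10 — the shift increases by 1 each position. The shift increases by 1 at each position, starting from +7: 7, 8, 9, ….
Reversing it on twwoj: t−7=m, w−8=o, w−9=n, o−10=e, j−11=y.

money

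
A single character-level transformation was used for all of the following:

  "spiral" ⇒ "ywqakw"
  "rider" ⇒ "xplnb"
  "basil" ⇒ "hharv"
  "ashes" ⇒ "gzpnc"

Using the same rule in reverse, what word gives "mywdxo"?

In spiral: s→y is +6, p→w is +7, i→q is +8, r→a is +9 — the shift increases by 1 each position. Each letter shifts forward by (position + 6), i.e. 6, 7, 8, … — the shift grows by one for each successive letter.
Decoding mywdxo: m−6=g, y−7=r, w−8=o, d−9=u, x−10=n, o−11=d.

ground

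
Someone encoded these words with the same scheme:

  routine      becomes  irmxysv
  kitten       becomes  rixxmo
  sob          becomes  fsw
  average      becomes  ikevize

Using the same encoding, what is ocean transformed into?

reigs

Read the word backwards and shift each letter +4.
For ocean: reverse → naeco; then shift: n+4=r, a+4=e, e+4=i, c+4=g, o+4=s.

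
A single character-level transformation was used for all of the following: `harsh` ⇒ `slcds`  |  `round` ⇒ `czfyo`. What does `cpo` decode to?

Compare letters: h→s is +11, a→l is +11, r→c is +11 — a constant shift. Each letter is shifted forward by 11 in the alphabet (a Caesar shift of +11).
Decoding cpo: c−11=r, p−11=e, o−11=d.

red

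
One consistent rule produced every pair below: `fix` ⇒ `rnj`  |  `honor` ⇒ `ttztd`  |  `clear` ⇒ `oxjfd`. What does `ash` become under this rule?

The rule splits by letter class: vowels +5, consonants +12.
Applying it to ash: a(vowel)+5=f, s(cons)+12=e, h(cons)+12=t.

fet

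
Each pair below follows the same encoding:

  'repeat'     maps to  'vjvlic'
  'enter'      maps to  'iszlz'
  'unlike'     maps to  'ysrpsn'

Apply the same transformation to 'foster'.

jtyama

In repeat: r→v is +4, e→j is +5, p→v is +6, e→l is +7 — the shift increases by 1 each position. The shift increases by 1 at each position, starting from +4: 4, 5, 6, ….
For foster: f+4=j, o+5=t, s+6=y, t+7=a, e+8=m, r+9=a.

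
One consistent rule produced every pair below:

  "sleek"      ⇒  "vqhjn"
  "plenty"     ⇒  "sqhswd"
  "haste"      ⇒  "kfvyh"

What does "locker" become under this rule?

Shifts by position in sleek: pos 0: s→v (+3), pos 1: l→q (+5), pos 2: e→h (+3), pos 3: e→j (+5) — repeating every 2. The shifts repeat in a cycle of length 2: positions 0,1,… shift by +3, +5, then the pattern repeats.
Applying it to locker: l+3=o, o+5=t, c+3=f, k+5=p, e+3=h, r+5=w.

otfphw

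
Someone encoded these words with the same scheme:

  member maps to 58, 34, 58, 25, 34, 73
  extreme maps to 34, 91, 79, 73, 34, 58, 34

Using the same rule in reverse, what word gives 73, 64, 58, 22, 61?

roman

m(#13)→58 and e(#5)→34: differences scale by 3, so n = 3·pos + 19. With a=1..z=26, the number is 3·pos + 19.
Decoding 73, 64, 58, 22, 61: 73→(73−19)÷3=18=r, 64→(64−19)÷3=15=o, 58→(58−19)÷3=13=m, 22→(22−19)÷3=1=a, 61→(61−19)÷3=14=n.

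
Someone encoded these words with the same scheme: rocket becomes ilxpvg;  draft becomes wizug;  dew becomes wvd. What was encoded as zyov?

Each pair mirrors across the alphabet (r↔i, o↔l, c↔x): positions sum to 25. This is the alphabet-reversal cipher (Atbash): a becomes z, b becomes y, etc.
Decoding zyov: z↔a, y↔b, o↔l, v↔e.

able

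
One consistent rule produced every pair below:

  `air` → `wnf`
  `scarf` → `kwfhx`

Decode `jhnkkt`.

The output letters match the input read backwards, each shifted +5: air reversed is ria. Read the word backwards and shift each letter +5.
Decoding jhnkkt: shift back: j−5=e, h−5=c, n−5=i, k−5=f, k−5=f, t−5=o → eciffo; then reverse → office.

office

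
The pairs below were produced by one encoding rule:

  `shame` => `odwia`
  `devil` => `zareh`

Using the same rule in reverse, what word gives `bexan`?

This is a Caesar cipher with shift 22.
Reversing it on bexan: b−22=f, e−22=i, x−22=b, a−22=e, n−22=r.

fiber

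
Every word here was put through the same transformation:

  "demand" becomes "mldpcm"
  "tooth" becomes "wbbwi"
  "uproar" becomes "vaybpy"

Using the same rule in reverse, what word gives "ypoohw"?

rabbit

d(3)→m(12) and e(4)→l(11) fit y≡25x+15 (mod 26); the inverse of 25 mod 26 is 25. This is an affine cipher: with a=0,…,z=25, each position x becomes (25x+15) mod 26.
Undoing it on ypoohw: y(24)→25·(24−15)≡17=r; p(15)→25·(15−15)≡0=a; o(14)→25·(14−15)≡1=b; o(14)→25·(14−15)≡1=b; h(7)→25·(7−15)≡8=i; w(22)→25·(22−15)≡19=t (all mod 26).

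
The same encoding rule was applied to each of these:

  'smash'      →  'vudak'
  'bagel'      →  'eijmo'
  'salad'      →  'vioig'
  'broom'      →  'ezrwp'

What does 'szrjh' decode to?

Shifts by position in smash: pos 0: s→v (+3), pos 1: m→u (+8), pos 2: a→d (+3), pos 3: s→a (+8) — repeating every 2. It's a Vigenère-style cipher with numeric key [3,8]: position i shifts by key[i mod 2].
Decoding szrjh: s−3=p, z−8=r, r−3=o, j−8=b, h−3=e.

probe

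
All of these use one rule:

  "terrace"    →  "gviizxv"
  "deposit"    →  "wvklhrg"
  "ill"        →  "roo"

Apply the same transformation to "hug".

Each pair mirrors across the alphabet (t↔g, e↔v, r↔i): positions sum to 25. This is the alphabet-reversal cipher (Atbash): a becomes z, b becomes y, etc.
For hug: h↔s, u↔f, g↔t.

sft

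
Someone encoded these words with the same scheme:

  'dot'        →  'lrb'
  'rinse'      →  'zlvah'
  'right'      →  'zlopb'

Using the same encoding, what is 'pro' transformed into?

xzr

The shift depends on letter class: consonant d→l is +8, but vowel o→r is +3. Two shifts are in play — +3 for a/e/i/o/u, +8 for every other letter.
Applying it to pro: p(cons)+8=x, r(cons)+8=z, o(vowel)+3=r.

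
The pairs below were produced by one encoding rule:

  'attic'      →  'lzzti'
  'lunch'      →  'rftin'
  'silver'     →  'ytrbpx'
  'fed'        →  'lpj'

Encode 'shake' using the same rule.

Two shifts are in play — +11 for a/e/i/o/u, +6 for every other letter.
Applying it to shake: s(cons)+6=y, h(cons)+6=n, a(vowel)+11=l, k(cons)+6=q, e(vowel)+11=p.

ynlqp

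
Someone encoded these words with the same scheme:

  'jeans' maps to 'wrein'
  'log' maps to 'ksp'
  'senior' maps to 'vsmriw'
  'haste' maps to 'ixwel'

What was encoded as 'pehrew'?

sandal

The output letters match the input read backwards, each shifted +4: jeans reversed is snaej. Two steps: reverse the string, then apply a Caesar shift of +4.
Undoing it on pehrew: shift back: p−4=l, e−4=a, h−4=d, r−4=n, e−4=a, w−4=s → ladnas; then reverse → sandal.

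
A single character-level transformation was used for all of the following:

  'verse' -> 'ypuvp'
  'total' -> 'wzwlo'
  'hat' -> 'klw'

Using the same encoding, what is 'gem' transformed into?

Vowels shift forward by 11 and consonants shift forward by 3.
Applying it to gem: g(cons)+3=j, e(vowel)+11=p, m(cons)+3=p.

jpp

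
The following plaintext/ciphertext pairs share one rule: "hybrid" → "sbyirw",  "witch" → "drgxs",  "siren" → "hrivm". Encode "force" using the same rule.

ulixv

Each pair mirrors across the alphabet (h↔s, y↔b, b↔y): positions sum to 25. Each letter is replaced by its mirror in the alphabet: a↔z, b↔y, c↔x, and so on (the Atbash cipher).
Applying it to force: f↔u, o↔l, r↔i, c↔x, e↔v.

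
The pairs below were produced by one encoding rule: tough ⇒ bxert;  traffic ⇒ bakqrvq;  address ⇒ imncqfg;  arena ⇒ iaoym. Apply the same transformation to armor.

iawzd

In tough: t→b is +8, o→x is +9, u→e is +10, g→r is +11 — the shift increases by 1 each position. Letter i (0-indexed) is shifted by i+8, so successive shifts are 8, 9, 10, ….
On armor: a+8=i, r+9=a, m+10=w, o+11=z, r+12=d.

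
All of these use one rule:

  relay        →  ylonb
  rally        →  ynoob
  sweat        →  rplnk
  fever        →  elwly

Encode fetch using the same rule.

elkzq

r(17)→y(24) and e(4)→l(11) fit y≡19x+13 (mod 26); the inverse of 19 mod 26 is 11. Each letter's alphabet position (a=0..z=25) is mapped through 19·x+13 mod 26 — an affine cipher.
Applying it to fetch: f(5)→19·5+13≡4=e; e(4)→19·4+13≡11=l; t(19)→19·19+13≡10=k; c(2)→19·2+13≡25=z; h(7)→19·7+13≡16=q (all mod 26).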